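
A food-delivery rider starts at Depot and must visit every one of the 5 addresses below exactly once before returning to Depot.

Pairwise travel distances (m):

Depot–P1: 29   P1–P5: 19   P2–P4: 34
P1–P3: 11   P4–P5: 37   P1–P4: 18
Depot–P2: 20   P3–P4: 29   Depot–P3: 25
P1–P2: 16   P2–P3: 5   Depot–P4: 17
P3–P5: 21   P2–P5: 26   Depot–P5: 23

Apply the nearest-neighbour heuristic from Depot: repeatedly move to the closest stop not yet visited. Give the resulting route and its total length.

100 m along Depot → P4 → P1 → P3 → P2 → P5 → Depot.

Depot → [P4:17 / P2:20 / P5:23 / P3:25 / P1:29] → P4 (17)
P4 → [P1:18 / P3:29 / P2:34 / P5:37] → P1 (18)
P1 → [P3:11 / P2:16 / P5:19] → P3 (11)
P3 → [P2:5 / P5:21] → P2 (5)
P2 → [P5:26] → P5 (26)
Return P5→Depot: 23.
Total = 17 + 18 + 11 + 5 + 26 + 23 = 100.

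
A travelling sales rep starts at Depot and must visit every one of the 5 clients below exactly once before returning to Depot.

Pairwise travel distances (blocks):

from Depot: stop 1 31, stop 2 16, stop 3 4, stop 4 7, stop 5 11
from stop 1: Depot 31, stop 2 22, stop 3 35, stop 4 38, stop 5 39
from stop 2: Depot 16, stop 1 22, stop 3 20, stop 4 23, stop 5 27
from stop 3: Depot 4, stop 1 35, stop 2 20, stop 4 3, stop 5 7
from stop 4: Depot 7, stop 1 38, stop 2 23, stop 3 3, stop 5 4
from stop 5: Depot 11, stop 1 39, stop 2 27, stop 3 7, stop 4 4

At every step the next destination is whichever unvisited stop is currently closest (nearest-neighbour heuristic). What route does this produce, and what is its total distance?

Total distance 91 blocks via the nearest-neighbour route Depot → stop 3 → stop 4 → stop 5 → stop 2 → stop 1 → Depot.

Depot → [stop 3:4 / stop 4:7 / stop 5:11 / stop 2:16 / stop 1:31] → stop 3 (4)
stop 3 → [stop 4:3 / stop 5:7 / stop 2:20 / stop 1:35] → stop 4 (3)
stop 4 → [stop 5:4 / stop 2:23 / stop 1:38] → stop 5 (4)
stop 5 → [stop 2:27 / stop 1:39] → stop 2 (27)
stop 2 → [stop 1:22] → stop 1 (22)
Return stop 1→Depot: 31.
Total = 4 + 3 + 4 + 27 + 22 + 31 = 91.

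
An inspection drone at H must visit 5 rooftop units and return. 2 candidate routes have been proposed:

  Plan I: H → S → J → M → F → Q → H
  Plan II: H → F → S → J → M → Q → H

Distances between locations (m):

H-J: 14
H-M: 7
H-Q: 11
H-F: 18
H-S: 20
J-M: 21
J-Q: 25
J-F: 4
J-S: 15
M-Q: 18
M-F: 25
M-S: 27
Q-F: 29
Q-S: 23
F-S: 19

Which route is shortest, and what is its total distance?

Shortest is Plan II, total 102 m.

Plan I: 20 + 15 + 21 + 25 + 29 + 11 = 121
Plan II: 18 + 19 + 15 + 21 + 18 + 11 = 102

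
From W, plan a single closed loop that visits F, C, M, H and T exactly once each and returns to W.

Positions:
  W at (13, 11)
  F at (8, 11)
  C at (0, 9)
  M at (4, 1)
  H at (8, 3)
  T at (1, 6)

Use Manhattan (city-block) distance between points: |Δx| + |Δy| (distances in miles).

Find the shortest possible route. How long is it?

Shortest round trip = 46 miles.

There are 60 distinct closed tours to check (reversals are equivalent).
W → F → C → M → H → T → W: 5+10+12+6+10+17 = 60
W → F → C → M → T → H → W: 5+10+12+8+10+13 = 58
W → F → C → H → M → T → W: 5+10+14+6+8+17 = 60
W → F → C → H → T → M → W: 5+10+14+10+8+19 = 66
W → F → C → T → M → H → W: 5+10+4+8+6+13 = 46
W → F → C → T → H → M → W: 5+10+4+10+6+19 = 54
W → F → M → C → H → T → W: 5+14+12+14+10+17 = 72
W → F → M → C → T → H → W: 5+14+12+4+10+13 = 58
W → F → M → H → C → T → W: 5+14+6+14+4+17 = 60
W → F → M → H → T → C → W: 5+14+6+10+4+15 = 54
W → F → M → T → C → H → W: 5+14+8+4+14+13 = 58
W → F → M → T → H → C → W: 5+14+8+10+14+15 = 66
W → F → H → C → M → T → W: 5+8+14+12+8+17 = 64
W → F → H → C → T → M → W: 5+8+14+4+8+19 = 58
… (46 more)
The minimum is 46.
One optimal route: W → F → C → T → M → H → W (or its reverse).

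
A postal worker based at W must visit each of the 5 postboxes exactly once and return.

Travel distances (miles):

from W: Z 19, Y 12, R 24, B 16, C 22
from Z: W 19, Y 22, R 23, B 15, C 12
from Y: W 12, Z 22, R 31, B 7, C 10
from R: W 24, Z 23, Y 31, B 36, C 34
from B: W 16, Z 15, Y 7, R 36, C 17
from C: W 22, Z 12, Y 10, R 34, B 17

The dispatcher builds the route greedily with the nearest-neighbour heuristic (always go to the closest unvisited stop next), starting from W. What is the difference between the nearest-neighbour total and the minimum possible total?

W: Y=12, B=16, Z=19, C=22, R=24 ⇒ Y
Y: B=7, C=10, Z=22, R=31 ⇒ B
B: Z=15, C=17, R=36 ⇒ Z
Z: C=12, R=23 ⇒ C
C: R=34 ⇒ R
NN route W → Y → B → Z → C → R → W costs 104.
Optimal: W → R → Z → C → Y → B → W costs 92 (by enumerating all 60 distinct tours).
Excess = 104 − 92 = 12.

Excess over optimum: 12 miles.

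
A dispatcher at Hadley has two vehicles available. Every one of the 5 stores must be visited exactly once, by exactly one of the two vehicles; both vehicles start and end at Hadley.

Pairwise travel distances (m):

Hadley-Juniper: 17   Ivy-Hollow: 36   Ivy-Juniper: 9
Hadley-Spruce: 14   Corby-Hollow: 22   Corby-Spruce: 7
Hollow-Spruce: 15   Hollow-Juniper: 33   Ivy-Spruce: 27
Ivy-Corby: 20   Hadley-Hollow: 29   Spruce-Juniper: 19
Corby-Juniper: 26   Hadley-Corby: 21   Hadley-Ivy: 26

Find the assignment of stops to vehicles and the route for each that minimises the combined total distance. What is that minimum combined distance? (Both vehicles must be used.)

Try each way of splitting the stops between the two vehicles (each non-empty) and, for each split, find the best tour for each vehicle:
  {Ivy} + {Corby, Hollow, Spruce, Juniper}: 52 + 93 = 145
  {Corby} + {Ivy, Hollow, Spruce, Juniper}: 42 + 91 = 133
  {Ivy, Corby} + {Hollow, Spruce, Juniper}: 67 + 79 = 146
  {Hollow} + {Ivy, Corby, Spruce, Juniper}: 58 + 67 = 125
  {Ivy, Hollow} + {Corby, Spruce, Juniper}: 91 + 64 = 155
  {Corby, Hollow} + {Ivy, Spruce, Juniper}: 72 + 67 = 139
  … (15 splits in total)
  {Corby, Hollow, Spruce} + {Ivy, Juniper}: 72 + 52 = 124  ← best
Best: vehicle 1 Hadley → Corby → Hollow → Spruce → Hadley = 72; vehicle 2 Hadley → Ivy → Juniper → Hadley = 52; combined 124.

124 m — the smallest possible combined total.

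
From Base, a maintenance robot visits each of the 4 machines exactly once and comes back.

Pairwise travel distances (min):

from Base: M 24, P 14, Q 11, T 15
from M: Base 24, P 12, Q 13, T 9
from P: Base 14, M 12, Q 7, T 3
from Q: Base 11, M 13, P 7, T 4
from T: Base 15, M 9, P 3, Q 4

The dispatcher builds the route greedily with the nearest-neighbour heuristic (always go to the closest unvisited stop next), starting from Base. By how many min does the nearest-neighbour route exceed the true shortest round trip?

From Base: Q=11, P=14, T=15, M=24 → choose Q (11).
From Q: T=4, P=7, M=13 → choose T (4).
From T: P=3, M=9 → choose P (3).
From P: M=12 → choose M (12).
NN route Base → Q → T → P → M → Base costs 54.
Optimal: Base → P → M → T → Q → Base costs 50 (by enumerating all 12 distinct tours).
Excess = 54 − 50 = 4.

The nearest-neighbour route is 4 min longer than optimal.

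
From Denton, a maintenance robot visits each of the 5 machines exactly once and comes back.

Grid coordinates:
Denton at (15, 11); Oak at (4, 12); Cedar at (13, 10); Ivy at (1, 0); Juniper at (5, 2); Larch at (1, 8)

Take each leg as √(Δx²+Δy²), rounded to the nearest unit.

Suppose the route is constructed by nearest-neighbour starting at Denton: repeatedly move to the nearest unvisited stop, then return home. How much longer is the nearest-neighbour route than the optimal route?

Denton: Cedar=2, Oak=11, Juniper=13, Larch=14, Ivy=18 ⇒ Cedar
Cedar: Oak=9, Juniper=11, Larch=12, Ivy=16 ⇒ Oak
Oak: Larch=5, Juniper=10, Ivy=12 ⇒ Larch
Larch: Juniper=7, Ivy=8 ⇒ Juniper
Juniper: Ivy=4 ⇒ Ivy
NN route Denton → Cedar → Oak → Larch → Juniper → Ivy → Denton costs 45.
Optimal: Denton → Oak → Larch → Ivy → Juniper → Cedar → Denton costs 41 (by enumerating all 60 distinct tours).
Excess = 45 − 41 = 4.

4 longer than the optimal tour.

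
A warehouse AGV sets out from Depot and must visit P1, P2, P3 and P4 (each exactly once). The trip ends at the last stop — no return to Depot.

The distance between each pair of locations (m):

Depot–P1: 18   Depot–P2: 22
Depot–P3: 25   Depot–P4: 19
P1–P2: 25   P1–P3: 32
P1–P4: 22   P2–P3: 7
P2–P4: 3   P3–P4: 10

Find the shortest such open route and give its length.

50 m — the minimum one-way total.

There are 4! = 24 possible orderings.
Depot → P1 → P2 → P3 → P4: 18+25+7+10 = 60
Depot → P1 → P2 → P4 → P3: 18+25+3+10 = 56
Depot → P1 → P3 → P2 → P4: 18+32+7+3 = 60
Depot → P1 → P3 → P4 → P2: 18+32+10+3 = 63
Depot → P1 → P4 → P2 → P3: 18+22+3+7 = 50
Depot → P1 → P4 → P3 → P2: 18+22+10+7 = 57
Depot → P2 → P1 → P3 → P4: 22+25+32+10 = 89
Depot → P2 → P1 → P4 → P3: 22+25+22+10 = 79
Depot → P2 → P3 → P1 → P4: 22+7+32+22 = 83
Depot → P2 → P3 → P4 → P1: 22+7+10+22 = 61
Depot → P2 → P4 → P1 → P3: 22+3+22+32 = 79
Depot → P2 → P4 → P3 → P1: 22+3+10+32 = 67
Depot → P3 → P1 → P2 → P4: 25+32+25+3 = 85
Depot → P3 → P1 → P4 → P2: 25+32+22+3 = 82
… (10 more)
The minimum is 50.
One shortest path: Depot → P1 → P4 → P2 → P3.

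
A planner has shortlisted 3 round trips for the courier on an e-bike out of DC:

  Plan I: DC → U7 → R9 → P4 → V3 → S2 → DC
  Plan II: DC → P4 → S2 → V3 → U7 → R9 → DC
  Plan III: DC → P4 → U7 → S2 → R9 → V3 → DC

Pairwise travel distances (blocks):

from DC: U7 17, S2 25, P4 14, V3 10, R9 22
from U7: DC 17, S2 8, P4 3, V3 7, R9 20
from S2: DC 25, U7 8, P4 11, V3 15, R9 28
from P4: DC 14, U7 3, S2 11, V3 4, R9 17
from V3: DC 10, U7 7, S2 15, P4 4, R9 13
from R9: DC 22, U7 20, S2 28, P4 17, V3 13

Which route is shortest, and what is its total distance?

76 blocks — Plan III is the shortest.

Plan I: 17 + 20 + 17 + 4 + 15 + 25 = 98
Plan II: 14 + 11 + 15 + 7 + 20 + 22 = 89
Plan III: 14 + 3 + 8 + 28 + 13 + 10 = 76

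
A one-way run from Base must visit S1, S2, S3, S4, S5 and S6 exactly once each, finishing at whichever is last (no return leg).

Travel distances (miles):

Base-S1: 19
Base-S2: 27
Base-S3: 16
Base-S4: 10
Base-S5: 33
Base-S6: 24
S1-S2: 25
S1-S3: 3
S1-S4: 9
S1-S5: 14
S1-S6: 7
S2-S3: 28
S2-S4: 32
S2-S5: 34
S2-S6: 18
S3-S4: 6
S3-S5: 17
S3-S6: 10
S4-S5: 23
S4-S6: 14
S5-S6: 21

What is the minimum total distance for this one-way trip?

Shortest open route: 72 miles.

There are 6! = 720 possible orderings.
Base - S1 - S2 - S3 - S4 - S5 - S6: 19+25+28+6+23+21 = 122
Base - S1 - S2 - S3 - S4 - S6 - S5: 19+25+28+6+14+21 = 113
Base - S1 - S2 - S3 - S5 - S4 - S6: 19+25+28+17+23+14 = 126
Base - S1 - S2 - S3 - S5 - S6 - S4: 19+25+28+17+21+14 = 124
Base - S1 - S2 - S3 - S6 - S4 - S5: 19+25+28+10+14+23 = 119
Base - S1 - S2 - S3 - S6 - S5 - S4: 19+25+28+10+21+23 = 126
Base - S1 - S2 - S4 - S3 - S5 - S6: 19+25+32+6+17+21 = 120
Base - S1 - S2 - S4 - S3 - S6 - S5: 19+25+32+6+10+21 = 113
… (712 more)
Base - S4 - S3 - S1 - S5 - S6 - S2: 10+6+3+14+21+18 = 72  ← best
The minimum is 72.
One shortest path: Base → S4 → S3 → S1 → S5 → S6 → S2.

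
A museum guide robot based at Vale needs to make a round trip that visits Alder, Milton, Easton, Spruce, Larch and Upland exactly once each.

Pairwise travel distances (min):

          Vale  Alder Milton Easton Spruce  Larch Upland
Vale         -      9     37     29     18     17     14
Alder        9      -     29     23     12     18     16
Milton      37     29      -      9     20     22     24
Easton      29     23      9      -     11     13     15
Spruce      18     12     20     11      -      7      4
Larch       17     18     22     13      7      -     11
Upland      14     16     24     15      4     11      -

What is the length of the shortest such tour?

Minimum total distance: 85 min.

With 6 stops there are 6!/2 = 360 distinct round trips (a route and its reverse cost the same).
Vale→Alder→Milton→Easton→Spruce→Larch→Upland→Vale: 9+29+9+11+7+11+14 = 90
Vale→Alder→Milton→Easton→Spruce→Upland→Larch→Vale: 9+29+9+11+4+11+17 = 90
Vale→Alder→Milton→Easton→Larch→Spruce→Upland→Vale: 9+29+9+13+7+4+14 = 85
Vale→Alder→Milton→Easton→Larch→Upland→Spruce→Vale: 9+29+9+13+11+4+18 = 93
Vale→Alder→Milton→Easton→Upland→Spruce→Larch→Vale: 9+29+9+15+4+7+17 = 90
Vale→Alder→Milton→Easton→Upland→Larch→Spruce→Vale: 9+29+9+15+11+7+18 = 98
Vale→Alder→Milton→Spruce→Easton→Larch→Upland→Vale: 9+29+20+11+13+11+14 = 107
Vale→Alder→Milton→Spruce→Easton→Upland→Larch→Vale: 9+29+20+11+15+11+17 = 112
… (352 more)
The minimum is 85.
One optimal route: Vale → Alder → Milton → Easton → Larch → Spruce → Upland → Vale (or its reverse).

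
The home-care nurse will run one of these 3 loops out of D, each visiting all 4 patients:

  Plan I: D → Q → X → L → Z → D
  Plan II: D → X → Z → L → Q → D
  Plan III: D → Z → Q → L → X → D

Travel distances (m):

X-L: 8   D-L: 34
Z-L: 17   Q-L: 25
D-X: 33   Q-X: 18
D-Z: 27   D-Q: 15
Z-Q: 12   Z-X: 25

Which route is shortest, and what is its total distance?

85 m — Plan I is the shortest.

Plan I: 15 + 18 + 8 + 17 + 27 = 85
Plan II: 33 + 25 + 17 + 25 + 15 = 115
Plan III: 27 + 12 + 25 + 8 + 33 = 105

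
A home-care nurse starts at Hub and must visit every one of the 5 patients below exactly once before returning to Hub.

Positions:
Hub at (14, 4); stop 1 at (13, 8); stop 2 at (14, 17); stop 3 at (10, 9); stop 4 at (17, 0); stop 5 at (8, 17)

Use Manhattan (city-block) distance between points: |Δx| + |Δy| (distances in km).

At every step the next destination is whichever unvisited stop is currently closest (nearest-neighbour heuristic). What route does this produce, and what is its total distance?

Nearest-neighbour total = 52 km; route Hub → stop 1 → stop 3 → stop 5 → stop 2 → stop 4 → Hub.

Hub → [stop 1:5 / stop 4:7 / stop 3:9 / stop 2:13 / stop 5:19] → stop 1 (5)
stop 1 → [stop 3:4 / stop 2:10 / stop 4:12 / stop 5:14] → stop 3 (4)
stop 3 → [stop 5:10 / stop 2:12 / stop 4:16] → stop 5 (10)
stop 5 → [stop 2:6 / stop 4:26] → stop 2 (6)
stop 2 → [stop 4:20] → stop 4 (20)
Return stop 4→Hub: 7.
Total = 5 + 4 + 10 + 6 + 20 + 7 = 52.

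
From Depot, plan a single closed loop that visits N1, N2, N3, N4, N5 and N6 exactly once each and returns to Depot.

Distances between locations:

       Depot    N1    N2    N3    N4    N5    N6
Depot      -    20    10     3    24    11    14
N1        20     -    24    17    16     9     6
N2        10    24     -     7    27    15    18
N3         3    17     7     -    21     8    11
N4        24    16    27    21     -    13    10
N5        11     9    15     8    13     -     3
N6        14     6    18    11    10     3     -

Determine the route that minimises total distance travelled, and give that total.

There are 360 distinct closed tours to check (reversals are equivalent).
Depot - N1 - N2 - N3 - N4 - N5 - N6 - Depot: 20+24+7+21+13+3+14 = 102
Depot - N1 - N2 - N3 - N4 - N6 - N5 - Depot: 20+24+7+21+10+3+11 = 96
Depot - N1 - N2 - N3 - N5 - N4 - N6 - Depot: 20+24+7+8+13+10+14 = 96
Depot - N1 - N2 - N3 - N5 - N6 - N4 - Depot: 20+24+7+8+3+10+24 = 96
Depot - N1 - N2 - N3 - N6 - N4 - N5 - Depot: 20+24+7+11+10+13+11 = 96
Depot - N1 - N2 - N3 - N6 - N5 - N4 - Depot: 20+24+7+11+3+13+24 = 102
Depot - N1 - N2 - N4 - N3 - N5 - N6 - Depot: 20+24+27+21+8+3+14 = 117
Depot - N1 - N2 - N4 - N3 - N6 - N5 - Depot: 20+24+27+21+11+3+11 = 117
… (352 more)
Depot - N2 - N4 - N1 - N6 - N5 - N3 - Depot: 10+27+16+6+3+8+3 = 73  ← best
The minimum is 73.
One optimal route: Depot → N2 → N4 → N1 → N6 → N5 → N3 → Depot (or its reverse).

Minimum total distance: 73.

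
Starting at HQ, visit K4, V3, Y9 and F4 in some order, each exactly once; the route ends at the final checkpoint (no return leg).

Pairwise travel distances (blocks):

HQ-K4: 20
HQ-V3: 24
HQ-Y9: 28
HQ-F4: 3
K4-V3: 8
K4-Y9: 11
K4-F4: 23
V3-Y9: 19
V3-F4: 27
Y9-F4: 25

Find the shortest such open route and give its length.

There are 4! = 24 possible orderings.
HQ→K4→V3→Y9→F4: 20+8+19+25 = 72
HQ→K4→V3→F4→Y9: 20+8+27+25 = 80
HQ→K4→Y9→V3→F4: 20+11+19+27 = 77
HQ→K4→Y9→F4→V3: 20+11+25+27 = 83
HQ→K4→F4→V3→Y9: 20+23+27+19 = 89
HQ→K4→F4→Y9→V3: 20+23+25+19 = 87
HQ→V3→K4→Y9→F4: 24+8+11+25 = 68
HQ→V3→K4→F4→Y9: 24+8+23+25 = 80
HQ→V3→Y9→K4→F4: 24+19+11+23 = 77
HQ→V3→Y9→F4→K4: 24+19+25+23 = 91
HQ→V3→F4→K4→Y9: 24+27+23+11 = 85
HQ→V3→F4→Y9→K4: 24+27+25+11 = 87
HQ→Y9→K4→V3→F4: 28+11+8+27 = 74
HQ→Y9→K4→F4→V3: 28+11+23+27 = 89
… (10 more)
HQ→F4→Y9→K4→V3: 3+25+11+8 = 47  ← best
The minimum is 47.
One shortest path: HQ → F4 → Y9 → K4 → V3.

47 blocks — the minimum one-way total.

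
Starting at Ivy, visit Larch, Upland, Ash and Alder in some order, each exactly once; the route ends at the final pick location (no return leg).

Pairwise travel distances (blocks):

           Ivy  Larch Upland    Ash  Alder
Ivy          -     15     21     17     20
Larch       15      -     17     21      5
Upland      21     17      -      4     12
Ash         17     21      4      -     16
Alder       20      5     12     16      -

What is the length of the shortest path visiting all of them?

Minimum one-way distance = 36 blocks.

There are 4! = 24 possible orderings.
Ivy - Larch - Upland - Ash - Alder: 15+17+4+16 = 52
Ivy - Larch - Upland - Alder - Ash: 15+17+12+16 = 60
Ivy - Larch - Ash - Upland - Alder: 15+21+4+12 = 52
Ivy - Larch - Ash - Alder - Upland: 15+21+16+12 = 64
Ivy - Larch - Alder - Upland - Ash: 15+5+12+4 = 36
Ivy - Larch - Alder - Ash - Upland: 15+5+16+4 = 40
Ivy - Upland - Larch - Ash - Alder: 21+17+21+16 = 75
Ivy - Upland - Larch - Alder - Ash: 21+17+5+16 = 59
Ivy - Upland - Ash - Larch - Alder: 21+4+21+5 = 51
Ivy - Upland - Ash - Alder - Larch: 21+4+16+5 = 46
Ivy - Upland - Alder - Larch - Ash: 21+12+5+21 = 59
Ivy - Upland - Alder - Ash - Larch: 21+12+16+21 = 70
Ivy - Ash - Larch - Upland - Alder: 17+21+17+12 = 67
Ivy - Ash - Larch - Alder - Upland: 17+21+5+12 = 55
… (10 more)
The minimum is 36.
One shortest path: Ivy → Larch → Alder → Upland → Ash.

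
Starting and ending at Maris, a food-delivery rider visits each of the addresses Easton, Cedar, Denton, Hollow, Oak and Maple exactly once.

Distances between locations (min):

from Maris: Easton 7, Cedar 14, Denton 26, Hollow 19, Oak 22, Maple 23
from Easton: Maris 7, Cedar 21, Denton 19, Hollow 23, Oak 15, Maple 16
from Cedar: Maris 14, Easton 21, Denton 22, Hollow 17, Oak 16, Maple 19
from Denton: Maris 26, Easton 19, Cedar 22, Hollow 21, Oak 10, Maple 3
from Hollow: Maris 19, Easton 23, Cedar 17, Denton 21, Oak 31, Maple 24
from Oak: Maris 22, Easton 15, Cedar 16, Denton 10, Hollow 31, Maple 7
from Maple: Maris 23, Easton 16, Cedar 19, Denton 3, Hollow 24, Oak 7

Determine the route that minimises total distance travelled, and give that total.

There are 360 distinct closed tours to check (reversals are equivalent).
Maris - Easton - Cedar - Denton - Hollow - Oak - Maple - Maris: 7+21+22+21+31+7+23 = 132
Maris - Easton - Cedar - Denton - Hollow - Maple - Oak - Maris: 7+21+22+21+24+7+22 = 124
Maris - Easton - Cedar - Denton - Oak - Hollow - Maple - Maris: 7+21+22+10+31+24+23 = 138
Maris - Easton - Cedar - Denton - Oak - Maple - Hollow - Maris: 7+21+22+10+7+24+19 = 110
Maris - Easton - Cedar - Denton - Maple - Hollow - Oak - Maris: 7+21+22+3+24+31+22 = 130
Maris - Easton - Cedar - Denton - Maple - Oak - Hollow - Maris: 7+21+22+3+7+31+19 = 110
Maris - Easton - Cedar - Hollow - Denton - Oak - Maple - Maris: 7+21+17+21+10+7+23 = 106
Maris - Easton - Cedar - Hollow - Denton - Maple - Oak - Maris: 7+21+17+21+3+7+22 = 98
… (352 more)
Maris - Easton - Oak - Maple - Denton - Hollow - Cedar - Maris: 7+15+7+3+21+17+14 = 84  ← best
The minimum is 84.
One optimal route: Maris → Easton → Oak → Maple → Denton → Hollow → Cedar → Maris (or its reverse).

Shortest round trip = 84 min.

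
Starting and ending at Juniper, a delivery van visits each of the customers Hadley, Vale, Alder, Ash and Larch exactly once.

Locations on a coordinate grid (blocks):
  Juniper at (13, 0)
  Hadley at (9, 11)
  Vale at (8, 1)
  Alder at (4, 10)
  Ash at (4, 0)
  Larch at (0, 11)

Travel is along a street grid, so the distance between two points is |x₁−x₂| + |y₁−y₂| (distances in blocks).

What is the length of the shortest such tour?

With 5 stops there are 5!/2 = 60 distinct round trips (a route and its reverse cost the same).
Juniper-Hadley-Vale-Alder-Ash-Larch-Juniper: 15+11+13+10+15+24 = 88
Juniper-Hadley-Vale-Alder-Larch-Ash-Juniper: 15+11+13+5+15+9 = 68
Juniper-Hadley-Vale-Ash-Alder-Larch-Juniper: 15+11+5+10+5+24 = 70
Juniper-Hadley-Vale-Ash-Larch-Alder-Juniper: 15+11+5+15+5+19 = 70
Juniper-Hadley-Vale-Larch-Alder-Ash-Juniper: 15+11+18+5+10+9 = 68
Juniper-Hadley-Vale-Larch-Ash-Alder-Juniper: 15+11+18+15+10+19 = 88
Juniper-Hadley-Alder-Vale-Ash-Larch-Juniper: 15+6+13+5+15+24 = 78
Juniper-Hadley-Alder-Vale-Larch-Ash-Juniper: 15+6+13+18+15+9 = 76
Juniper-Hadley-Alder-Ash-Vale-Larch-Juniper: 15+6+10+5+18+24 = 78
Juniper-Hadley-Alder-Ash-Larch-Vale-Juniper: 15+6+10+15+18+6 = 70
Juniper-Hadley-Alder-Larch-Vale-Ash-Juniper: 15+6+5+18+5+9 = 58
Juniper-Hadley-Alder-Larch-Ash-Vale-Juniper: 15+6+5+15+5+6 = 52
Juniper-Hadley-Ash-Vale-Alder-Larch-Juniper: 15+16+5+13+5+24 = 78
Juniper-Hadley-Ash-Vale-Larch-Alder-Juniper: 15+16+5+18+5+19 = 78
… (46 more)
Juniper-Hadley-Larch-Alder-Ash-Vale-Juniper: 15+9+5+10+5+6 = 50  ← best
The minimum is 50.
One optimal route: Juniper → Hadley → Larch → Alder → Ash → Vale → Juniper (or its reverse).

50 blocks — the shortest possible round trip.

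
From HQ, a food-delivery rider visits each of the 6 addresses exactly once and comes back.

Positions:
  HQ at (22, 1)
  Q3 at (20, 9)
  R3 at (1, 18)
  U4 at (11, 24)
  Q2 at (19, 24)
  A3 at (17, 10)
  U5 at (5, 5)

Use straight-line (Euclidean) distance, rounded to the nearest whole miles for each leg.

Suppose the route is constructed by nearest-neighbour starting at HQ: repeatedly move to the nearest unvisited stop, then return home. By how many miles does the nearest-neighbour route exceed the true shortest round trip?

From HQ: Q3=8, A3=10, U5=17, Q2=23, U4=25, R3=27 → choose Q3 (8).
From Q3: A3=3, Q2=15, U5=16, U4=17, R3=21 → choose A3 (3).
From A3: U5=13, Q2=14, U4=15, R3=18 → choose U5 (13).
From U5: R3=14, U4=20, Q2=24 → choose R3 (14).
From R3: U4=12, Q2=19 → choose U4 (12).
From U4: Q2=8 → choose Q2 (8).
NN route HQ → Q3 → A3 → U5 → R3 → U4 → Q2 → HQ costs 81.
Optimal: HQ → Q3 → A3 → Q2 → U4 → R3 → U5 → HQ costs 76 (by enumerating all 360 distinct tours).
Excess = 81 − 76 = 5.

5 miles longer than the optimal tour.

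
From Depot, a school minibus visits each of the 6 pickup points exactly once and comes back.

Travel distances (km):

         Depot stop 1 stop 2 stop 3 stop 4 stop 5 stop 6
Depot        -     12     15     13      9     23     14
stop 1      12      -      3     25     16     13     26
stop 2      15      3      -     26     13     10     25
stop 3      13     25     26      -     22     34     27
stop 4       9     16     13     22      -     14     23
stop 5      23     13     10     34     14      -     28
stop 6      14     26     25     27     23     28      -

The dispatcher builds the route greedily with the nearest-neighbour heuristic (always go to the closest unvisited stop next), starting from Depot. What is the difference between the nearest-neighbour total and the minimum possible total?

The nearest-neighbour route is 4 km longer than optimal.

From Depot: stop 4=9, stop 1=12, stop 3=13, stop 6=14, stop 2=15, stop 5=23 → choose stop 4 (9).
From stop 4: stop 2=13, stop 5=14, stop 1=16, stop 3=22, stop 6=23 → choose stop 2 (13).
From stop 2: stop 1=3, stop 5=10, stop 6=25, stop 3=26 → choose stop 1 (3).
From stop 1: stop 5=13, stop 3=25, stop 6=26 → choose stop 5 (13).
From stop 5: stop 6=28, stop 3=34 → choose stop 6 (28).
From stop 6: stop 3=27 → choose stop 3 (27).
NN route Depot → stop 4 → stop 2 → stop 1 → stop 5 → stop 6 → stop 3 → Depot costs 106.
Optimal: Depot → stop 1 → stop 2 → stop 5 → stop 4 → stop 3 → stop 6 → Depot costs 102 (by enumerating all 360 distinct tours).
Excess = 106 − 102 = 4.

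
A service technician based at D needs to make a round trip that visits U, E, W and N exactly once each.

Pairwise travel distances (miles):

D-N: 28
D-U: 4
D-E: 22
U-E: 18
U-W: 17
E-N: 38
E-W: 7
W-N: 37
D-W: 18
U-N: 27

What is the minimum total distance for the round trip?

D→U→E→W→N→D: 4+18+7+37+28 = 94
D→U→E→N→W→D: 4+18+38+37+18 = 115
D→U→W→E→N→D: 4+17+7+38+28 = 94
D→U→W→N→E→D: 4+17+37+38+22 = 118
D→U→N→E→W→D: 4+27+38+7+18 = 94
D→U→N→W→E→D: 4+27+37+7+22 = 97
D→E→U→W→N→D: 22+18+17+37+28 = 122
D→E→U→N→W→D: 22+18+27+37+18 = 122
D→E→W→U→N→D: 22+7+17+27+28 = 101
D→E→N→U→W→D: 22+38+27+17+18 = 122
D→W→U→E→N→D: 18+17+18+38+28 = 119
D→W→E→U→N→D: 18+7+18+27+28 = 98
The minimum is 94.
One optimal route: D → U → E → W → N → D (or its reverse).

94 miles — the shortest possible round trip.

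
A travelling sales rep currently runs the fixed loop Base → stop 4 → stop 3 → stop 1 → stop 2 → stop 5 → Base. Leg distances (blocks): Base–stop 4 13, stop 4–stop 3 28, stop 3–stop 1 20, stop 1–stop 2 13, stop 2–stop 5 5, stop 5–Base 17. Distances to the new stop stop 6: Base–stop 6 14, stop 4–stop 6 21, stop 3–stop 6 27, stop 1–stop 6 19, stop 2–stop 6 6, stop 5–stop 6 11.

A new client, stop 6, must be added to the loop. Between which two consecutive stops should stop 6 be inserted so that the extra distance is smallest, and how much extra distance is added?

+8 blocks — insert stop 6 between stop 5 and Base.

Insertion cost between consecutive stops i–j is d(i,stop 6) + d(stop 6,j) − d(i,j):
  between Base and stop 4: 14 + 21 − 13 = 22
  between stop 4 and stop 3: 21 + 27 − 28 = 20
  between stop 3 and stop 1: 27 + 19 − 20 = 26
  between stop 1 and stop 2: 19 + 6 − 13 = 12
  between stop 2 and stop 5: 6 + 11 − 5 = 12
  between stop 5 and Base: 11 + 14 − 17 = 8
Cheapest insertion is between stop 5 and Base, adding 8.
New total = 96 + 8 = 104.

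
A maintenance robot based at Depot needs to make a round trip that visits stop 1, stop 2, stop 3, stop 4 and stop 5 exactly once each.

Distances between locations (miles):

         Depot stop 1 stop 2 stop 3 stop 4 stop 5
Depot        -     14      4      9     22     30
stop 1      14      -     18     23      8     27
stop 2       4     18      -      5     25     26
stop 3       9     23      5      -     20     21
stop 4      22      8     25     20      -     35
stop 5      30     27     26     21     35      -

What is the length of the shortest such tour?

Depot → stop 1 → stop 2 → stop 3 → stop 4 → stop 5 → Depot: 14+18+5+20+35+30 = 122
Depot → stop 1 → stop 2 → stop 3 → stop 5 → stop 4 → Depot: 14+18+5+21+35+22 = 115
Depot → stop 1 → stop 2 → stop 4 → stop 3 → stop 5 → Depot: 14+18+25+20+21+30 = 128
Depot → stop 1 → stop 2 → stop 4 → stop 5 → stop 3 → Depot: 14+18+25+35+21+9 = 122
Depot → stop 1 → stop 2 → stop 5 → stop 3 → stop 4 → Depot: 14+18+26+21+20+22 = 121
Depot → stop 1 → stop 2 → stop 5 → stop 4 → stop 3 → Depot: 14+18+26+35+20+9 = 122
Depot → stop 1 → stop 3 → stop 2 → stop 4 → stop 5 → Depot: 14+23+5+25+35+30 = 132
Depot → stop 1 → stop 3 → stop 2 → stop 5 → stop 4 → Depot: 14+23+5+26+35+22 = 125
Depot → stop 1 → stop 3 → stop 4 → stop 2 → stop 5 → Depot: 14+23+20+25+26+30 = 138
Depot → stop 1 → stop 3 → stop 4 → stop 5 → stop 2 → Depot: 14+23+20+35+26+4 = 122
Depot → stop 1 → stop 3 → stop 5 → stop 2 → stop 4 → Depot: 14+23+21+26+25+22 = 131
Depot → stop 1 → stop 3 → stop 5 → stop 4 → stop 2 → Depot: 14+23+21+35+25+4 = 122
Depot → stop 1 → stop 4 → stop 2 → stop 3 → stop 5 → Depot: 14+8+25+5+21+30 = 103
Depot → stop 1 → stop 4 → stop 2 → stop 5 → stop 3 → Depot: 14+8+25+26+21+9 = 103
… (46 more)
Depot → stop 1 → stop 4 → stop 5 → stop 3 → stop 2 → Depot: 14+8+35+21+5+4 = 87  ← best
The minimum is 87.
One optimal route: Depot → stop 1 → stop 4 → stop 5 → stop 3 → stop 2 → Depot (or its reverse).

Shortest round trip = 87 miles.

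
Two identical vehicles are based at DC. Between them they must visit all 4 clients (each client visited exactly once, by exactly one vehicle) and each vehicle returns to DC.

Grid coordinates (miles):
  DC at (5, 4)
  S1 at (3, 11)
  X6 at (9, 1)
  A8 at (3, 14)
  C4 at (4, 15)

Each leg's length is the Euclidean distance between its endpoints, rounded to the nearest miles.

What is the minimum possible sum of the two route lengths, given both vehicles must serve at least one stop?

Minimum combined distance: 32 miles.

Try each way of splitting the stops between the two vehicles (each non-empty) and, for each split, find the best tour for each vehicle:
  {S1} + {X6, A8, C4}: 14 + 31 = 45
  {X6} + {S1, A8, C4}: 10 + 22 = 32
  {S1, X6} + {A8, C4}: 24 + 22 = 46
  {A8} + {S1, X6, C4}: 20 + 31 = 51
  {S1, A8} + {X6, C4}: 20 + 31 = 51
  {X6, A8} + {S1, C4}: 29 + 22 = 51
  … (7 splits in total)
Best: vehicle 1 DC → X6 → DC = 10; vehicle 2 DC → S1 → A8 → C4 → DC = 22; combined 32.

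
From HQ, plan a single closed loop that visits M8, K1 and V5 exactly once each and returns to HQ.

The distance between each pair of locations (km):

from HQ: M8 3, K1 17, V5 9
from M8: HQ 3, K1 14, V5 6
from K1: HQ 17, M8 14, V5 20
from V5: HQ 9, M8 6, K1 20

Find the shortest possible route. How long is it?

46 km — the shortest possible round trip.

HQ→M8→K1→V5→HQ: 3+14+20+9 = 46
HQ→M8→V5→K1→HQ: 3+6+20+17 = 46
HQ→K1→M8→V5→HQ: 17+14+6+9 = 46
The minimum is 46.
One optimal route: HQ → M8 → K1 → V5 → HQ (or its reverse).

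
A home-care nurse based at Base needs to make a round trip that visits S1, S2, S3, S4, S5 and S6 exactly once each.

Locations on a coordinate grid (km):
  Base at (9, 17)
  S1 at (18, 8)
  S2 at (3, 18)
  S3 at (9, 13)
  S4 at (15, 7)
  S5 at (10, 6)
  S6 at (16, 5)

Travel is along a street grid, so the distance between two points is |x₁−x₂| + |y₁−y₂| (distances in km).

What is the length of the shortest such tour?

There are 360 distinct closed tours to check (reversals are equivalent).
Base → S1 → S2 → S3 → S4 → S5 → S6 → Base: 18+25+11+12+6+7+19 = 98
Base → S1 → S2 → S3 → S4 → S6 → S5 → Base: 18+25+11+12+3+7+12 = 88
Base → S1 → S2 → S3 → S5 → S4 → S6 → Base: 18+25+11+8+6+3+19 = 90
Base → S1 → S2 → S3 → S5 → S6 → S4 → Base: 18+25+11+8+7+3+16 = 88
Base → S1 → S2 → S3 → S6 → S4 → S5 → Base: 18+25+11+15+3+6+12 = 90
Base → S1 → S2 → S3 → S6 → S5 → S4 → Base: 18+25+11+15+7+6+16 = 98
Base → S1 → S2 → S4 → S3 → S5 → S6 → Base: 18+25+23+12+8+7+19 = 112
Base → S1 → S2 → S4 → S3 → S6 → S5 → Base: 18+25+23+12+15+7+12 = 112
… (352 more)
Base → S1 → S4 → S6 → S5 → S3 → S2 → Base: 18+4+3+7+8+11+7 = 58  ← best
The minimum is 58.
One optimal route: Base → S1 → S4 → S6 → S5 → S3 → S2 → Base (or its reverse).

58 km — the shortest possible round trip.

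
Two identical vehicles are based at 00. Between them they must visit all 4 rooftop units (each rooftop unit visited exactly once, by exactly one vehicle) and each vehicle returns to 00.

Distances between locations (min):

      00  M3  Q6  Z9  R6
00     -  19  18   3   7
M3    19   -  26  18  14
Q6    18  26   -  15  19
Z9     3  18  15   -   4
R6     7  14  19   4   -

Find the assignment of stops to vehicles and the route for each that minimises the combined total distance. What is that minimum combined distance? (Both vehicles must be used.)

71 min — the smallest possible combined total.

Try each way of splitting the stops between the two vehicles (each non-empty) and, for each split, find the best tour for each vehicle:
  {M3} + {Q6, Z9, R6}: 38 + 44 = 82
  {Q6} + {M3, Z9, R6}: 36 + 40 = 76
  {M3, Q6} + {Z9, R6}: 63 + 14 = 77
  {Z9} + {M3, Q6, R6}: 6 + 65 = 71
  {M3, Z9} + {Q6, R6}: 40 + 44 = 84
  {Q6, Z9} + {M3, R6}: 36 + 40 = 76
  … (7 splits in total)
Best: vehicle 1 00 → Z9 → 00 = 6; vehicle 2 00 → Q6 → M3 → R6 → 00 = 65; combined 71.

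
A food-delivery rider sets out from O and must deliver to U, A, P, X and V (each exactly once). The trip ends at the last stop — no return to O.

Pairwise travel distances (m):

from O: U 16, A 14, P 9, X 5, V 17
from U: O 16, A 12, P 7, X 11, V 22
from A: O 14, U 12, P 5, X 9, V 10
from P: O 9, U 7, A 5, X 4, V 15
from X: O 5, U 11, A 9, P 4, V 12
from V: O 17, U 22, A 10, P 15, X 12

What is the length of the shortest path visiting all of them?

There are 5! = 120 possible orderings.
O - U - A - P - X - V: 16+12+5+4+12 = 49
O - U - A - P - V - X: 16+12+5+15+12 = 60
O - U - A - X - P - V: 16+12+9+4+15 = 56
O - U - A - X - V - P: 16+12+9+12+15 = 64
O - U - A - V - P - X: 16+12+10+15+4 = 57
O - U - A - V - X - P: 16+12+10+12+4 = 54
O - U - P - A - X - V: 16+7+5+9+12 = 49
O - U - P - A - V - X: 16+7+5+10+12 = 50
O - U - P - X - A - V: 16+7+4+9+10 = 46
O - U - P - X - V - A: 16+7+4+12+10 = 49
O - U - P - V - A - X: 16+7+15+10+9 = 57
O - U - P - V - X - A: 16+7+15+12+9 = 59
O - U - X - A - P - V: 16+11+9+5+15 = 56
O - U - X - A - V - P: 16+11+9+10+15 = 61
… (106 more)
O - X - U - P - A - V: 5+11+7+5+10 = 38  ← best
The minimum is 38.
One shortest path: O → X → U → P → A → V.

38 m — the minimum one-way total.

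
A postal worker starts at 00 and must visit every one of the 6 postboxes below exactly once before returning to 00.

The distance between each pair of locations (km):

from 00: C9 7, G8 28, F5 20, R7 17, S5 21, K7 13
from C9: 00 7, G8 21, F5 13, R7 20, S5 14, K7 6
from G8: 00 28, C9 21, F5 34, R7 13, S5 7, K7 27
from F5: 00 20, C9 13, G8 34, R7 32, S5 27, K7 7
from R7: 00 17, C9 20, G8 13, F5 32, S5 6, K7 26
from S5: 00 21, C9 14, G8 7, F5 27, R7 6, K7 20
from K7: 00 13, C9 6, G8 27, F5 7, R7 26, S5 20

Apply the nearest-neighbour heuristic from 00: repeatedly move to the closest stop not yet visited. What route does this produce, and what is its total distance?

From 00: distances to unvisited — C9=7, K7=13, R7=17, F5=20, S5=21, G8=28. Nearest is C9 (7).
From C9: distances to unvisited — K7=6, F5=13, S5=14, R7=20, G8=21. Nearest is K7 (6).
From K7: distances to unvisited — F5=7, S5=20, R7=26, G8=27. Nearest is F5 (7).
From F5: distances to unvisited — S5=27, R7=32, G8=34. Nearest is S5 (27).
From S5: distances to unvisited — R7=6, G8=7. Nearest is R7 (6).
From R7: distances to unvisited — G8=13. Nearest is G8 (13).
Return G8→00: 28.
Total = 7 + 6 + 7 + 27 + 6 + 13 + 28 = 94.

94 km along 00 → C9 → K7 → F5 → S5 → R7 → G8 → 00.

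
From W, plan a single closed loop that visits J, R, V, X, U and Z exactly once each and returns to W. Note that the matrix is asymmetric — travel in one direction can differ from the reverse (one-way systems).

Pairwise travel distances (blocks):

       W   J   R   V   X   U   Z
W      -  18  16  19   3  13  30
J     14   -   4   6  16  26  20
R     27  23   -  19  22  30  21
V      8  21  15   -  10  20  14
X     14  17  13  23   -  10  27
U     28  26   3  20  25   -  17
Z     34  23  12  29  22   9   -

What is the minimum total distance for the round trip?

W → J → R → V → X → U → Z → W: 18+4+19+10+10+17+34 = 112
W → J → R → V → X → Z → U → W: 18+4+19+10+27+9+28 = 115
W → J → R → V → U → X → Z → W: 18+4+19+20+25+27+34 = 147
W → J → R → V → U → Z → X → W: 18+4+19+20+17+22+14 = 114
W → J → R → V → Z → X → U → W: 18+4+19+14+22+10+28 = 115
W → J → R → V → Z → U → X → W: 18+4+19+14+9+25+14 = 103
W → J → R → X → V → U → Z → W: 18+4+22+23+20+17+34 = 138
W → J → R → X → V → Z → U → W: 18+4+22+23+14+9+28 = 118
… (712 more)
W → X → U → R → Z → J → V → W: 3+10+3+21+23+6+8 = 74  ← best
The minimum is 74.
One optimal route: W → X → U → R → Z → J → V → W.

Shortest round trip = 74 blocks.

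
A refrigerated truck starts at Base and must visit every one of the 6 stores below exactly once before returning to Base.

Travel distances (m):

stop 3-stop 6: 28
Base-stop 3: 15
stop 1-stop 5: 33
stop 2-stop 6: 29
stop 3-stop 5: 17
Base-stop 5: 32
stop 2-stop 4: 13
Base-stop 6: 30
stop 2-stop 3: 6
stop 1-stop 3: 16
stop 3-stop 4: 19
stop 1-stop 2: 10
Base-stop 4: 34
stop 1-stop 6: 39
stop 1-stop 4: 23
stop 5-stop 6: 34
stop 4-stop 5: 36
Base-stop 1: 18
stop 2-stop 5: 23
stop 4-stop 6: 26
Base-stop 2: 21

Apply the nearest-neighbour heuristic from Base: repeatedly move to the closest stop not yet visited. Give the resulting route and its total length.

At Base the remaining stops are stop 3 15, stop 1 18, stop 2 21, stop 6 30, stop 5 32, stop 4 34; go to stop 3.
At stop 3 the remaining stops are stop 2 6, stop 1 16, stop 5 17, stop 4 19, stop 6 28; go to stop 2.
At stop 2 the remaining stops are stop 1 10, stop 4 13, stop 5 23, stop 6 29; go to stop 1.
At stop 1 the remaining stops are stop 4 23, stop 5 33, stop 6 39; go to stop 4.
At stop 4 the remaining stops are stop 6 26, stop 5 36; go to stop 6.
At stop 6 the remaining stops are stop 5 34; go to stop 5.
Return stop 5→Base: 32.
Total = 15 + 6 + 10 + 23 + 26 + 34 + 32 = 146.

Total distance 146 m via the nearest-neighbour route Base → stop 3 → stop 2 → stop 1 → stop 4 → stop 6 → stop 5 → Base.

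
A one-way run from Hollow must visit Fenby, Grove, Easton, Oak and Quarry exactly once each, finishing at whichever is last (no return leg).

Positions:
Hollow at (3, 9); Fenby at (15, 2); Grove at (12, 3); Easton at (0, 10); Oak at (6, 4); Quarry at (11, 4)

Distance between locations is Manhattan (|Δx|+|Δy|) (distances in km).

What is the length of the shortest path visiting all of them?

Shortest open route: 27 km.

There are 5! = 120 possible orderings.
Hollow - Fenby - Grove - Easton - Oak - Quarry: 19+4+19+12+5 = 59
Hollow - Fenby - Grove - Easton - Quarry - Oak: 19+4+19+17+5 = 64
Hollow - Fenby - Grove - Oak - Easton - Quarry: 19+4+7+12+17 = 59
Hollow - Fenby - Grove - Oak - Quarry - Easton: 19+4+7+5+17 = 52
Hollow - Fenby - Grove - Quarry - Easton - Oak: 19+4+2+17+12 = 54
Hollow - Fenby - Grove - Quarry - Oak - Easton: 19+4+2+5+12 = 42
Hollow - Fenby - Easton - Grove - Oak - Quarry: 19+23+19+7+5 = 73
Hollow - Fenby - Easton - Grove - Quarry - Oak: 19+23+19+2+5 = 68
Hollow - Fenby - Easton - Oak - Grove - Quarry: 19+23+12+7+2 = 63
Hollow - Fenby - Easton - Oak - Quarry - Grove: 19+23+12+5+2 = 61
Hollow - Fenby - Easton - Quarry - Grove - Oak: 19+23+17+2+7 = 68
Hollow - Fenby - Easton - Quarry - Oak - Grove: 19+23+17+5+7 = 71
Hollow - Fenby - Oak - Grove - Easton - Quarry: 19+11+7+19+17 = 73
Hollow - Fenby - Oak - Grove - Quarry - Easton: 19+11+7+2+17 = 56
… (106 more)
Hollow - Easton - Oak - Quarry - Grove - Fenby: 4+12+5+2+4 = 27  ← best
The minimum is 27.
One shortest path: Hollow → Easton → Oak → Quarry → Grove → Fenby.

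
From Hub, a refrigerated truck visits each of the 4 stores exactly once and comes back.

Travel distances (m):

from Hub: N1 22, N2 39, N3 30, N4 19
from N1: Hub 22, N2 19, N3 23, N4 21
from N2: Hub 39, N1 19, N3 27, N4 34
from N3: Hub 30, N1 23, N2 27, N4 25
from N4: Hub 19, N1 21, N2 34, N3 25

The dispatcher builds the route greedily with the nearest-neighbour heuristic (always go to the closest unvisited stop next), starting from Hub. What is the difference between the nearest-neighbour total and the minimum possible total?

Excess over optimum: 4 m.

Hub: N4=19, N1=22, N3=30, N2=39 ⇒ N4
N4: N1=21, N3=25, N2=34 ⇒ N1
N1: N2=19, N3=23 ⇒ N2
N2: N3=27 ⇒ N3
NN route Hub → N4 → N1 → N2 → N3 → Hub costs 116.
Optimal: Hub → N1 → N2 → N3 → N4 → Hub costs 112 (by enumerating all 12 distinct tours).
Excess = 116 − 112 = 4.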